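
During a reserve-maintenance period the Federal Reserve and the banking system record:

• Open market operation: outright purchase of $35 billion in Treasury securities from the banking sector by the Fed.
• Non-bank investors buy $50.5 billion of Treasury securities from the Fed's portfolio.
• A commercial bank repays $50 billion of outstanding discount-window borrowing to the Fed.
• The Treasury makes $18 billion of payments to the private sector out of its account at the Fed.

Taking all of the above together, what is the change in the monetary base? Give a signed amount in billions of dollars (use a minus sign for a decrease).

-$47.5 billion

OMO purchase (from banks) $35 billion: Fed balance sheet expands → +$35B.
Asset sale (to non-banks) $50.5 billion: Fed balance sheet contracts → −$50.5B.
Discount-window repayment $50 billion: Fed balance sheet contracts → −$50B.
Government spending $18 billion: a non-base liability converts back to reserves → +$18B.
Net: 35 − 50.5 − 50 + 18 = -$47.5 billion.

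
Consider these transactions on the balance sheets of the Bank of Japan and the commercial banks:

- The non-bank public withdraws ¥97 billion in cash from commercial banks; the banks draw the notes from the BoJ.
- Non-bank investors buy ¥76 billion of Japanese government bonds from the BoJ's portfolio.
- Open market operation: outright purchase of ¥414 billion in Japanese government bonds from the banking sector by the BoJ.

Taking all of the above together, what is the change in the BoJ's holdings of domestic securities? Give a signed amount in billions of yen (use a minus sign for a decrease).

+¥338 billion

Currency withdrawal ¥97 billion: the BoJ's securities portfolio is untouched → 0.
Asset sale (to non-banks) ¥76 billion: securities removed from the BoJ's portfolio → −¥76B.
OMO purchase (from banks) ¥414 billion: securities added to the BoJ's portfolio → +¥414B.
Net: 0 − 76 + 414 = +¥338 billion.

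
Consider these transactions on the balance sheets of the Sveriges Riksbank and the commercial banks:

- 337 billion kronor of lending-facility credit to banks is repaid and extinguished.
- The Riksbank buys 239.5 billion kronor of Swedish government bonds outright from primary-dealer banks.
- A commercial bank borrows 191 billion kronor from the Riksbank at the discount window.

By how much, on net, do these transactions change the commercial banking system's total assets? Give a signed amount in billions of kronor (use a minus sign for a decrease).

-146 billion

Riksbank balance sheet:
  Assets:      Securities +239.5B, Loans to banks −146B
  Liabilities: Bank reserves +93.5B
Commercial banking system:
  Assets:      Reserves at CB +93.5B, Securities −239.5B
  Liabilities: Borrowings from CB −146B
Change in total bank assets = -146 billion.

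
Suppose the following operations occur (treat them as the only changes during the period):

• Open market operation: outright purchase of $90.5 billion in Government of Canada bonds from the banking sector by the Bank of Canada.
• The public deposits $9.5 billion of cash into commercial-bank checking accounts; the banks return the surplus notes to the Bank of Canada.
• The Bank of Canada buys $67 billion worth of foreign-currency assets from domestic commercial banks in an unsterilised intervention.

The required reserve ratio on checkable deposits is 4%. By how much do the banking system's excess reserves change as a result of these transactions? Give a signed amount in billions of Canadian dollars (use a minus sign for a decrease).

+$166.62 billion

OMO purchase (from banks) $90.5 billion: reserves +$90.5B, deposits 0.
Currency deposit $9.5 billion: reserves +$9.5B, deposits +$9.5B.
FX purchase $67 billion: reserves +$67B, deposits 0.
Totals: Δreserves = +$167B, Δdeposits = +$9.5B.
Δrequired reserves = 4% × +$9.5B = +$0.38B.
Δexcess reserves = Δreserves − Δrequired = +$167B − (+$0.38B) = +$166.62 billion.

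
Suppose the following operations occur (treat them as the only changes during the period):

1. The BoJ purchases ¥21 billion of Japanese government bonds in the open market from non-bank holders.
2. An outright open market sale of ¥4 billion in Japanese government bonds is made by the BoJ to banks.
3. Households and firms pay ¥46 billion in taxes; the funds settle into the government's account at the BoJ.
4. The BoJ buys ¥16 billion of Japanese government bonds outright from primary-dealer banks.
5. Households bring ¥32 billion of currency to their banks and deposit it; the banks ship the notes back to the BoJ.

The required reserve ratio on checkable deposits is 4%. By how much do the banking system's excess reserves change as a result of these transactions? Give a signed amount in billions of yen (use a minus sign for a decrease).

+¥18.72 billion

Asset purchase (from non-banks) ¥21 billion: reserves +¥21B, deposits +¥21B.
OMO sale (to banks) ¥4 billion: reserves −¥4B, deposits 0.
Government account inflow ¥46 billion: reserves −¥46B, deposits −¥46B.
OMO purchase (from banks) ¥16 billion: reserves +¥16B, deposits 0.
Currency deposit ¥32 billion: reserves +¥32B, deposits +¥32B.
Totals: Δreserves = +¥19B, Δdeposits = +¥7B.
Δrequired reserves = 4% × +¥7B = +¥0.28B.
Δexcess reserves = Δreserves − Δrequired = +¥19B − (+¥0.28B) = +¥18.72 billion.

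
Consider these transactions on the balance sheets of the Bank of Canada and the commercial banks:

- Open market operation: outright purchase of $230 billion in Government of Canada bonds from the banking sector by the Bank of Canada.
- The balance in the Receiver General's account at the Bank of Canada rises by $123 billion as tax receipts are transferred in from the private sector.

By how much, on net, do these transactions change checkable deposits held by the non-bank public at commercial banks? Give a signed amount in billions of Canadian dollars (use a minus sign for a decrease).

-$123 billion

OMO purchase (from banks) $230 billion: the counterparty is a bank, so public deposits are unchanged → 0.
Government account inflow $123 billion: non-bank counterparties' bank balances fall → −$123B.
Net: 0 − 123 = -$123 billion.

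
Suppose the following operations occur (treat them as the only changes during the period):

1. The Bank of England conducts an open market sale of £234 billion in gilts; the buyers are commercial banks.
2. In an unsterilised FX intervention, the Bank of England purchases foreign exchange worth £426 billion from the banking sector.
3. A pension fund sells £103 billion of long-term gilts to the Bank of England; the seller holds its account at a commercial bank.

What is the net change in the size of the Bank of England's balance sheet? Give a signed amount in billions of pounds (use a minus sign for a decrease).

+£295 billion

Bank of England balance sheet:
  Assets:      Securities −£131B, Foreign assets +£426B
  Liabilities: Bank reserves +£295B
Change in total Bank of England assets = +£295 billion.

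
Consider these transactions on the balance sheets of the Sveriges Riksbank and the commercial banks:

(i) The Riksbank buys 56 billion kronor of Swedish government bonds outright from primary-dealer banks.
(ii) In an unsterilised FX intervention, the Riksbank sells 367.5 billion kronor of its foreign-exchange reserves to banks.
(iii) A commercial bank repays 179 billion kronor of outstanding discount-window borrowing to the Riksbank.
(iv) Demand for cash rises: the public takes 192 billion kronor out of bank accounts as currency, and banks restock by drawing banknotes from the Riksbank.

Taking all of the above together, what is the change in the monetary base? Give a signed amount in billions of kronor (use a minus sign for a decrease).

Riksbank balance sheet:
  Assets:      Securities +56B, Loans to banks −179B, Foreign assets −367.5B
  Liabilities: Bank reserves −682.5B, Currency in circulation +192B
Monetary base = currency + reserves: +192B + (−682.5B) = -490.5 billion.

-490.5 billion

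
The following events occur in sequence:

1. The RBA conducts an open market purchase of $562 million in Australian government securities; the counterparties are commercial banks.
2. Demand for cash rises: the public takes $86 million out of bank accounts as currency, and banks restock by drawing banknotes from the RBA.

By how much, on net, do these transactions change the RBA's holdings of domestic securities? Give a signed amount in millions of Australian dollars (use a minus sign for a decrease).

RBA balance sheet:
  Assets:      Securities +$562M
  Liabilities: Bank reserves +$476M, Currency in circulation +$86M
Commercial banking system:
  Assets:      Reserves at CB +$476M, Securities −$562M
  Liabilities: Checkable deposits −$86M
So the change in the RBA's holdings of domestic securities is +$562 million.

+$562 million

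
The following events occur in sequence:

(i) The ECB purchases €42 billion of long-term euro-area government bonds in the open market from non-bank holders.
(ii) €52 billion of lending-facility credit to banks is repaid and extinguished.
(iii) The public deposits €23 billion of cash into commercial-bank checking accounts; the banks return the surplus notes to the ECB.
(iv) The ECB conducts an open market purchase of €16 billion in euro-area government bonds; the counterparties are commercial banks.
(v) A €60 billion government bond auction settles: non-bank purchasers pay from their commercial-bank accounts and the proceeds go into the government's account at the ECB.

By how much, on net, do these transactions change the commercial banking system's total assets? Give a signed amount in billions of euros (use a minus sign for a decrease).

ECB balance sheet:
  Assets:      Securities +€58B, Loans to banks −€52B
  Liabilities: Bank reserves −€31B, Currency in circulation −€23B, Government deposits +€60B
Commercial banking system:
  Assets:      Reserves at CB −€31B, Securities −€16B
  Liabilities: Checkable deposits +€5B, Borrowings from CB −€52B
Change in total bank assets = -€47 billion.

-€47 billion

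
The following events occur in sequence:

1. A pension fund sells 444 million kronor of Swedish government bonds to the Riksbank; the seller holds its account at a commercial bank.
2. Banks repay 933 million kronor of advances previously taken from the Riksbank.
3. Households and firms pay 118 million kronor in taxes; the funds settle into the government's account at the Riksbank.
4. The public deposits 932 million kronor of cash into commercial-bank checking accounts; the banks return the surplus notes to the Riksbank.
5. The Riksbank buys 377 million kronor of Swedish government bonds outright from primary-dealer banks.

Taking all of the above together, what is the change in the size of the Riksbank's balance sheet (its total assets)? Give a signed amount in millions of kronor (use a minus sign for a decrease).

Asset purchase (from non-banks) 444 million kronor: a Riksbank asset is acquired → +444M.
Discount-window repayment 933 million kronor: a Riksbank asset is shed → −933M.
Government account inflow 118 million kronor: only the composition of liabilities changes → 0.
Currency deposit 932 million kronor: only the composition of liabilities changes → 0.
OMO purchase (from banks) 377 million kronor: a Riksbank asset is acquired → +377M.
Net: 444 − 933 + 0 + 0 + 377 = -112 million.

-112 million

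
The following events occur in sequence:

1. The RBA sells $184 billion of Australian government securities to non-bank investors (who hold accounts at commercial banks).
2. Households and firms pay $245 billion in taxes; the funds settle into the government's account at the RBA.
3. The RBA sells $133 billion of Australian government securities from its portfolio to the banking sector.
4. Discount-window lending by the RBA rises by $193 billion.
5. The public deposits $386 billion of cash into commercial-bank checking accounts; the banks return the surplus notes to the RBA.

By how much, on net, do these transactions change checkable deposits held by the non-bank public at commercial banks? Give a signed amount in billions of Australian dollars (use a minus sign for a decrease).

-$43 billion

RBA balance sheet:
  Assets:      Securities −$317B, Loans to banks +$193B
  Liabilities: Bank reserves +$17B, Currency in circulation −$386B, Government deposits +$245B
Commercial banking system:
  Assets:      Reserves at CB +$17B, Securities +$133B
  Liabilities: Checkable deposits −$43B, Borrowings from CB +$193B
So the change in checkable deposits held by the non-bank public at commercial banks is -$43 billion.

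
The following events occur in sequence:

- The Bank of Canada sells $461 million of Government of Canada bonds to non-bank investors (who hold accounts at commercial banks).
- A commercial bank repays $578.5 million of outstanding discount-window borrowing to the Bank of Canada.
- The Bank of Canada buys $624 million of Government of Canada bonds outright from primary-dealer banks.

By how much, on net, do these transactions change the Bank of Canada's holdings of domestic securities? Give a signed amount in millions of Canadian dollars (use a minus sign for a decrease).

+$163 million

Asset sale (to non-banks) $461 million: securities removed from the Bank of Canada's portfolio → −$461M.
Discount-window repayment $578.5 million: the Bank of Canada's securities portfolio is untouched → 0.
OMO purchase (from banks) $624 million: securities added to the Bank of Canada's portfolio → +$624M.
Net: −461 + 0 + 624 = +$163 million.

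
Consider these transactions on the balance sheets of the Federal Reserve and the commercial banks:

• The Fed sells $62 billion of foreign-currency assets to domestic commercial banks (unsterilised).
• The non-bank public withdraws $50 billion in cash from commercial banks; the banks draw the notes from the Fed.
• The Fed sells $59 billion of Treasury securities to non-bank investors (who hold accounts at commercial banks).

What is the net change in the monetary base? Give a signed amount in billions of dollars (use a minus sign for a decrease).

FX sale $62 billion: Fed balance sheet contracts → −$62B.
Currency withdrawal $50 billion: just a shift between currency and reserves — both are base money → 0.
Asset sale (to non-banks) $59 billion: Fed balance sheet contracts → −$59B.
Net: −62 + 0 − 59 = -$121 billion.

-$121 billion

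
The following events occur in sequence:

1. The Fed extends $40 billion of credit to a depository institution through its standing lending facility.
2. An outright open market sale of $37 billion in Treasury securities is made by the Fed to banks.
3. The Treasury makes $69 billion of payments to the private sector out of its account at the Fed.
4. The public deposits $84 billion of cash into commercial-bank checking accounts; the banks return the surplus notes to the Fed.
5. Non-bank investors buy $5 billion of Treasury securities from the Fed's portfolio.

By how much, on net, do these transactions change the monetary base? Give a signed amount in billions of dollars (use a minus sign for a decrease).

Discount-window loan $40 billion: Fed balance sheet expands → +$40B.
OMO sale (to banks) $37 billion: Fed balance sheet contracts → −$37B.
Government spending $69 billion: a non-base liability converts back to reserves → +$69B.
Currency deposit $84 billion: just a shift between currency and reserves — both are base money → 0.
Asset sale (to non-banks) $5 billion: Fed balance sheet contracts → −$5B.
Net: 40 − 37 + 69 + 0 − 5 = +$67 billion.

+$67 billion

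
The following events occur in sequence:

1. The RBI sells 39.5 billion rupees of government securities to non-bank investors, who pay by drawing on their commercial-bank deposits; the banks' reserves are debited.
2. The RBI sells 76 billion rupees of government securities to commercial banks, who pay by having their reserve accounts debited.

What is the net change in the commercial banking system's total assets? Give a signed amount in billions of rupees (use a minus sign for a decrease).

-39.5 billion

Asset sale (to non-banks) 39.5 billion rupees: bank balance sheets shrink → −39.5B.
OMO sale (to banks) 76 billion rupees: just an asset swap on bank balance sheets → 0.
Net: −39.5 + 0 = -39.5 billion.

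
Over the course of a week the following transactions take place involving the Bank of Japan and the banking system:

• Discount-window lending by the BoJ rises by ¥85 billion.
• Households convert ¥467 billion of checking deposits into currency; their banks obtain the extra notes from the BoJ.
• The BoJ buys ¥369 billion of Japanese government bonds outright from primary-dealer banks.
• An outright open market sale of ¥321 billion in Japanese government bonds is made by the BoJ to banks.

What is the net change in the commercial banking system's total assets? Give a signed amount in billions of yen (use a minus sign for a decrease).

-¥382 billion

BoJ balance sheet:
  Assets:      Securities +¥48B, Loans to banks +¥85B
  Liabilities: Bank reserves −¥334B, Currency in circulation +¥467B
Commercial banking system:
  Assets:      Reserves at CB −¥334B, Securities −¥48B
  Liabilities: Checkable deposits −¥467B, Borrowings from CB +¥85B
Change in total bank assets = -¥382 billion.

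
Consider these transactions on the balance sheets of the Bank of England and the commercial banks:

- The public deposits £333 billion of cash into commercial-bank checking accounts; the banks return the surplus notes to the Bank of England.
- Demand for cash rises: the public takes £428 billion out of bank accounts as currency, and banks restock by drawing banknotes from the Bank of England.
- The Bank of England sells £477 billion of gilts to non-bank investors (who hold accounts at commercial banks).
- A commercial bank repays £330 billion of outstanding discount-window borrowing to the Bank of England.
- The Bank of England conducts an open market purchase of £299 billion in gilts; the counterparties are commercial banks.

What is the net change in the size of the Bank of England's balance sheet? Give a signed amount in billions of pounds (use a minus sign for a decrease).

Bank of England balance sheet:
  Assets:      Securities −£178B, Loans to banks −£330B
  Liabilities: Bank reserves −£603B, Currency in circulation +£95B
Commercial banking system:
  Assets:      Reserves at CB −£603B, Securities −£299B
  Liabilities: Checkable deposits −£572B, Borrowings from CB −£330B
Change in total Bank of England assets = -£508 billion.

-£508 billion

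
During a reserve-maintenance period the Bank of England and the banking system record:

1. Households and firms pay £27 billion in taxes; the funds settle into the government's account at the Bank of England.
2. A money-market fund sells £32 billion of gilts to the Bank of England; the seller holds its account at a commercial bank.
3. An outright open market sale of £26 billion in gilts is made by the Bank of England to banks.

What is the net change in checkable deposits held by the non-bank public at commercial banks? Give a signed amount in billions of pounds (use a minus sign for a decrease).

Government account inflow £27 billion: non-bank counterparties' bank balances fall → −£27B.
Asset purchase (from non-banks) £32 billion: non-bank counterparties' bank balances rise → +£32B.
OMO sale (to banks) £26 billion: the counterparty is a bank, so public deposits are unchanged → 0.
Net: −27 + 32 + 0 = +£5 billion.

+£5 billion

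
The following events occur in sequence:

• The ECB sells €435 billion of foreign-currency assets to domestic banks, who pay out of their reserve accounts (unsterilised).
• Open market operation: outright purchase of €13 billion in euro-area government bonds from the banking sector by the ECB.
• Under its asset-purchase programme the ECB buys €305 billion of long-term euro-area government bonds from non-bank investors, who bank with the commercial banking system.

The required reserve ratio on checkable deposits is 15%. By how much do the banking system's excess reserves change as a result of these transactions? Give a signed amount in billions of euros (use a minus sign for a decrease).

-€162.75 billion

FX sale €435 billion: reserves −€435B, deposits 0.
OMO purchase (from banks) €13 billion: reserves +€13B, deposits 0.
Asset purchase (from non-banks) €305 billion: reserves +€305B, deposits +€305B.
Totals: Δreserves = −€117B, Δdeposits = +€305B.
Δrequired reserves = 15% × +€305B = +€45.75B.
Δexcess reserves = Δreserves − Δrequired = −€117B − (+€45.75B) = -€162.75 billion.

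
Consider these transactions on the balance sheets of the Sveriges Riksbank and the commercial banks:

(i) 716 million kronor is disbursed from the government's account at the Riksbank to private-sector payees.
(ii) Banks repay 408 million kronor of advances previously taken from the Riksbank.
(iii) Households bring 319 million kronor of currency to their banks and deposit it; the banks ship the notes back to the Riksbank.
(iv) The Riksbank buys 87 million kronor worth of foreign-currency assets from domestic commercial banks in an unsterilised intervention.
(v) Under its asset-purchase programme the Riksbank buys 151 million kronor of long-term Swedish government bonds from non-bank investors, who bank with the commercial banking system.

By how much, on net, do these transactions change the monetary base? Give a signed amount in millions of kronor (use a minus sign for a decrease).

+546 million

Government spending 716 million kronor: a non-base liability converts back to reserves → +716M.
Discount-window repayment 408 million kronor: Riksbank balance sheet contracts → −408M.
Currency deposit 319 million kronor: just a shift between currency and reserves — both are base money → 0.
FX purchase 87 million kronor: Riksbank balance sheet expands → +87M.
Asset purchase (from non-banks) 151 million kronor: Riksbank balance sheet expands → +151M.
Net: 716 − 408 + 0 + 87 + 151 = +546 million.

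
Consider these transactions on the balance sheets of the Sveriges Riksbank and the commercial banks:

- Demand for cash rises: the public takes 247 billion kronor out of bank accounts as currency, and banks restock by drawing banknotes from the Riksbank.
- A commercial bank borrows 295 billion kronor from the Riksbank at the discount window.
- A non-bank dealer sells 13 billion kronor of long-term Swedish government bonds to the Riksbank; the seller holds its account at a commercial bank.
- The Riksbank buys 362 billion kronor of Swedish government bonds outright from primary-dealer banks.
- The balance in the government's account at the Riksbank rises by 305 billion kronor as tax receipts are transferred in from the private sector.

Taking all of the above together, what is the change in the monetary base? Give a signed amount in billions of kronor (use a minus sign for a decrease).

+365 billion

Currency withdrawal 247 billion kronor: just a shift between currency and reserves — both are base money → 0.
Discount-window loan 295 billion kronor: Riksbank balance sheet expands → +295B.
Asset purchase (from non-banks) 13 billion kronor: Riksbank balance sheet expands → +13B.
OMO purchase (from banks) 362 billion kronor: Riksbank balance sheet expands → +362B.
Government account inflow 305 billion kronor: reserves shift to a non-base liability → −305B.
Net: 0 + 295 + 13 + 362 − 305 = +365 billion.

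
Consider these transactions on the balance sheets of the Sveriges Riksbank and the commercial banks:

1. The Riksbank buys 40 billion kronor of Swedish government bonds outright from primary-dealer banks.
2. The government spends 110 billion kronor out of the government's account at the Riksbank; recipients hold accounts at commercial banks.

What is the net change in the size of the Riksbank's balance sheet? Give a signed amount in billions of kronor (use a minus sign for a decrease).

+40 billion

OMO purchase (from banks) 40 billion kronor: a Riksbank asset is acquired → +40B.
Government spending 110 billion kronor: only the composition of liabilities changes → 0.
Net: 40 + 0 = +40 billion.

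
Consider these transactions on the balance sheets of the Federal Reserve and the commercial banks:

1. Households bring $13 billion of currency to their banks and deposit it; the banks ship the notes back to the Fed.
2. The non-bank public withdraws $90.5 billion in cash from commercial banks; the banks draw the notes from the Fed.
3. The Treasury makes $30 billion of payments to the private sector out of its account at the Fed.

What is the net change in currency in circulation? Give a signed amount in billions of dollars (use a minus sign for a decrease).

+$77.5 billion

Currency deposit $13 billion: notes return to the central bank → −$13B.
Currency withdrawal $90.5 billion: notes leave the central bank → +$90.5B.
Government spending $30 billion: no currency enters or leaves circulation → 0.
Net: −13 + 90.5 + 0 = +$77.5 billion.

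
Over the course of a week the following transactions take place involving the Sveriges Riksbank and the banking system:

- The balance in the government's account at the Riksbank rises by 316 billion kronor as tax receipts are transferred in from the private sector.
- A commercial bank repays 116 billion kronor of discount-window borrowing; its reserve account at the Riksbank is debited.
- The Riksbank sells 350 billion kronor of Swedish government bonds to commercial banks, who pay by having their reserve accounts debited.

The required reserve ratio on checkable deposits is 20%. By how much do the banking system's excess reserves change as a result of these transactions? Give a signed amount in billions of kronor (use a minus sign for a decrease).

-718.8 billion

Government account inflow 316 billion kronor: reserves −316B, deposits −316B.
Discount-window repayment 116 billion kronor: reserves −116B, deposits 0.
OMO sale (to banks) 350 billion kronor: reserves −350B, deposits 0.
Totals: Δreserves = −782B, Δdeposits = −316B.
Δrequired reserves = 20% × −316B = −63.2B.
Δexcess reserves = Δreserves − Δrequired = −782B − (−63.2B) = -718.8 billion.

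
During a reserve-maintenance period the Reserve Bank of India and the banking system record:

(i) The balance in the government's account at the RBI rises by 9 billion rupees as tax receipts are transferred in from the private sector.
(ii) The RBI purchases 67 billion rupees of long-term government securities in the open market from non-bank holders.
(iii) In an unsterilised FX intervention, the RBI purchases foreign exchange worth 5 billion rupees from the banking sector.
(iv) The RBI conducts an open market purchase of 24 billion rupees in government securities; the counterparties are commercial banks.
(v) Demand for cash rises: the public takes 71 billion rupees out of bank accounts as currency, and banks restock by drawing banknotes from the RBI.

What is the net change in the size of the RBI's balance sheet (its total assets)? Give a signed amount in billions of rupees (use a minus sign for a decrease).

Government account inflow 9 billion rupees: only the composition of liabilities changes → 0.
Asset purchase (from non-banks) 67 billion rupees: an RBI asset is acquired → +67B.
FX purchase 5 billion rupees: an RBI asset is acquired → +5B.
OMO purchase (from banks) 24 billion rupees: an RBI asset is acquired → +24B.
Currency withdrawal 71 billion rupees: only the composition of liabilities changes → 0.
Net: 0 + 67 + 5 + 24 + 0 = +96 billion.

+96 billion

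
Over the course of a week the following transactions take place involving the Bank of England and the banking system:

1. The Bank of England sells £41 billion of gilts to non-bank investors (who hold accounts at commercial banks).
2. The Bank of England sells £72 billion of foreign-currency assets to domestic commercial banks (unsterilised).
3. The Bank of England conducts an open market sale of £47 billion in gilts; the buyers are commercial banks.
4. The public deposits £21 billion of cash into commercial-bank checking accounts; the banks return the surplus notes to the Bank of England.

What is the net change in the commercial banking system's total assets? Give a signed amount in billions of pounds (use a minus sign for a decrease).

-£20 billion

Bank of England balance sheet:
  Assets:      Securities −£88B, Foreign assets −£72B
  Liabilities: Bank reserves −£139B, Currency in circulation −£21B
Commercial banking system:
  Assets:      Reserves at CB −£139B, Securities +£47B, Foreign assets +£72B
  Liabilities: Checkable deposits −£20B
Change in total bank assets = -£20 billion.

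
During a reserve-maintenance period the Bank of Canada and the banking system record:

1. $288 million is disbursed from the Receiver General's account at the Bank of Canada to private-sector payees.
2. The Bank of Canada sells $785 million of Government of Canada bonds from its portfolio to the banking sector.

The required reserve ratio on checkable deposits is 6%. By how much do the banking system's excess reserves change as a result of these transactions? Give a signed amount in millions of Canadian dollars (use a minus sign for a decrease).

-$514.28 million

Government spending $288 million: reserves +$288M, deposits +$288M.
OMO sale (to banks) $785 million: reserves −$785M, deposits 0.
Totals: Δreserves = −$497M, Δdeposits = +$288M.
Δrequired reserves = 6% × +$288M = +$17.28M.
Δexcess reserves = Δreserves − Δrequired = −$497M − (+$17.28M) = -$514.28 million.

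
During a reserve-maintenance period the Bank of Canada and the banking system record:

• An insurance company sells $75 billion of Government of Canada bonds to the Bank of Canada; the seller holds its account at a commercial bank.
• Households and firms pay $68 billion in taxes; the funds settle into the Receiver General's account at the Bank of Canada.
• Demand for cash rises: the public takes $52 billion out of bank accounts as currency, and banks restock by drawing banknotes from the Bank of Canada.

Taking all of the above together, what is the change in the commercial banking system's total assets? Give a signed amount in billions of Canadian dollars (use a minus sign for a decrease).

Asset purchase (from non-banks) $75 billion: bank balance sheets expand → +$75B.
Government account inflow $68 billion: bank balance sheets shrink → −$68B.
Currency withdrawal $52 billion: bank balance sheets shrink → −$52B.
Net: 75 − 68 − 52 = -$45 billion.

-$45 billion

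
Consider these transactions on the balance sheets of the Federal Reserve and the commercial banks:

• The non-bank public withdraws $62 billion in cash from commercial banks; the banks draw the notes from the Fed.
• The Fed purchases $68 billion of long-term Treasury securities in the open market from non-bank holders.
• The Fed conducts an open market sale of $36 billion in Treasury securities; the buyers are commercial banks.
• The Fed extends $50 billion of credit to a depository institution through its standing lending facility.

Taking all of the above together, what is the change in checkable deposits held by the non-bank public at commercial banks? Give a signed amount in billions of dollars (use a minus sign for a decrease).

Fed balance sheet:
  Assets:      Securities +$32B, Loans to banks +$50B
  Liabilities: Bank reserves +$20B, Currency in circulation +$62B
Commercial banking system:
  Assets:      Reserves at CB +$20B, Securities +$36B
  Liabilities: Checkable deposits +$6B, Borrowings from CB +$50B
So the change in checkable deposits held by the non-bank public at commercial banks is +$6 billion.

+$6 billion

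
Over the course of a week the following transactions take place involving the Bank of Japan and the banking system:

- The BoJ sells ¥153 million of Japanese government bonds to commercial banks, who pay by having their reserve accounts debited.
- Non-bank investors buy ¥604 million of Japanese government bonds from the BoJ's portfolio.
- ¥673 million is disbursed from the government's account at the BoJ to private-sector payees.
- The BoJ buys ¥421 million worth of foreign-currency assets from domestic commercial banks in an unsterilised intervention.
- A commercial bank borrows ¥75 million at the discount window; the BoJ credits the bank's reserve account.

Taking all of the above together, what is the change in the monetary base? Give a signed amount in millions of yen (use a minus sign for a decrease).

+¥412 million

BoJ balance sheet:
  Assets:      Securities −¥757M, Loans to banks +¥75M, Foreign assets +¥421M
  Liabilities: Bank reserves +¥412M, Government deposits −¥673M
Commercial banking system:
  Assets:      Reserves at CB +¥412M, Securities +¥153M, Foreign assets −¥421M
  Liabilities: Checkable deposits +¥69M, Borrowings from CB +¥75M
Monetary base = currency + reserves: 0 + (+¥412M) = +¥412 million.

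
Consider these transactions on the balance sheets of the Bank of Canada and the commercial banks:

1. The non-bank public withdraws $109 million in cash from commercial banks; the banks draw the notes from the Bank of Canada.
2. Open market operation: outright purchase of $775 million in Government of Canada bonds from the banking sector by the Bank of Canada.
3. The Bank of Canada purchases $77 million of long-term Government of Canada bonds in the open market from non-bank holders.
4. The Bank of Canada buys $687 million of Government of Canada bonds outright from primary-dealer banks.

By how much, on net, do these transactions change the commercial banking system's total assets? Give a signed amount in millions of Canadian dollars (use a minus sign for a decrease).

Currency withdrawal $109 million: bank balance sheets shrink → −$109M.
OMO purchase (from banks) $775 million: just an asset swap on bank balance sheets → 0.
Asset purchase (from non-banks) $77 million: bank balance sheets expand → +$77M.
OMO purchase (from banks) $687 million: just an asset swap on bank balance sheets → 0.
Net: −109 + 0 + 77 + 0 = -$32 million.

-$32 million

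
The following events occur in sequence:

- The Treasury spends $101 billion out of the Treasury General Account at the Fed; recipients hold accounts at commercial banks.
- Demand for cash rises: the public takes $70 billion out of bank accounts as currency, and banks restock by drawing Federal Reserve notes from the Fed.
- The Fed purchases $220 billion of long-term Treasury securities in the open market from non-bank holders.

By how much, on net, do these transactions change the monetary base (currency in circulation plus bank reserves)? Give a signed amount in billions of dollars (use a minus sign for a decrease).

+$321 billion

Government spending $101 billion: a non-base liability converts back to reserves → +$101B.
Currency withdrawal $70 billion: just a shift between currency and reserves — both are base money → 0.
Asset purchase (from non-banks) $220 billion: Fed balance sheet expands → +$220B.
Net: 101 + 0 + 220 = +$321 billion.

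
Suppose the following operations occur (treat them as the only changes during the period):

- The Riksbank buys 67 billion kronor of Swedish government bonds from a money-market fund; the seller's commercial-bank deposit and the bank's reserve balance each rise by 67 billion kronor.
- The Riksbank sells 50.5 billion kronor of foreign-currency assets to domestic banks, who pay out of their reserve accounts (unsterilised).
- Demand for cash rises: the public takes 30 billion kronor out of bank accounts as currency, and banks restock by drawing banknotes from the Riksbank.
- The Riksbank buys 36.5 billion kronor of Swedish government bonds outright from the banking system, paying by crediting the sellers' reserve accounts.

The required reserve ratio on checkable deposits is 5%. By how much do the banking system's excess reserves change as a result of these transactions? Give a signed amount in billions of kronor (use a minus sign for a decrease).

+21.15 billion

Asset purchase (from non-banks) 67 billion kronor: reserves +67B, deposits +67B.
FX sale 50.5 billion kronor: reserves −50.5B, deposits 0.
Currency withdrawal 30 billion kronor: reserves −30B, deposits −30B.
OMO purchase (from banks) 36.5 billion kronor: reserves +36.5B, deposits 0.
Totals: Δreserves = +23B, Δdeposits = +37B.
Δrequired reserves = 5% × +37B = +1.85B.
Δexcess reserves = Δreserves − Δrequired = +23B − (+1.85B) = +21.15 billion.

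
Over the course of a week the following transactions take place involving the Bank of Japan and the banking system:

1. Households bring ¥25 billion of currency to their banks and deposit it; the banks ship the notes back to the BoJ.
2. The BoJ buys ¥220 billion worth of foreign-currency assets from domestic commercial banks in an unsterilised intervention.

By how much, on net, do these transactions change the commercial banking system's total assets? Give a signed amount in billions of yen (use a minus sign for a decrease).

+¥25 billion

Currency deposit ¥25 billion: bank balance sheets expand → +¥25B.
FX purchase ¥220 billion: just an asset swap on bank balance sheets → 0.
Net: 25 + 0 = +¥25 billion.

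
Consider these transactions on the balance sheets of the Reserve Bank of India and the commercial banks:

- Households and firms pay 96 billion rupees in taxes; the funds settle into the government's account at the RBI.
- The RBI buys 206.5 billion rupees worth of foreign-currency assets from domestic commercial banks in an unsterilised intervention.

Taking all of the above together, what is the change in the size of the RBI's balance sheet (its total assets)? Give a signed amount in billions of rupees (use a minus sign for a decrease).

+206.5 billion

Government account inflow 96 billion rupees: only the composition of liabilities changes → 0.
FX purchase 206.5 billion rupees: an RBI asset is acquired → +206.5B.
Net: 0 + 206.5 = +206.5 billion.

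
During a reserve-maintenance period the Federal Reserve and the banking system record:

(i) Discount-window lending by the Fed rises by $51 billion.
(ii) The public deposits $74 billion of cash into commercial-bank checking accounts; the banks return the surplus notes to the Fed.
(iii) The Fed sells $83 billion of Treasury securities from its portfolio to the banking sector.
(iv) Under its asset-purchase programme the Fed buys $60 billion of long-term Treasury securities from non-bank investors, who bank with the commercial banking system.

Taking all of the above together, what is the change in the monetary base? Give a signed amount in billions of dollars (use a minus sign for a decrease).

Fed balance sheet:
  Assets:      Securities −$23B, Loans to banks +$51B
  Liabilities: Bank reserves +$102B, Currency in circulation −$74B
Commercial banking system:
  Assets:      Reserves at CB +$102B, Securities +$83B
  Liabilities: Checkable deposits +$134B, Borrowings from CB +$51B
Monetary base = currency + reserves: −$74B + (+$102B) = +$28 billion.

+$28 billion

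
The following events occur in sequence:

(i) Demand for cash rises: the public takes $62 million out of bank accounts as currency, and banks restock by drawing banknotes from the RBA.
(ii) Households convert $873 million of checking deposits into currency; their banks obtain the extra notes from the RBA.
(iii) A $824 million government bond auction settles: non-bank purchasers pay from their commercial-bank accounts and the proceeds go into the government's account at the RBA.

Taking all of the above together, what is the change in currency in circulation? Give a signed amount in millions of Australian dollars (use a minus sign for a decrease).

+$935 million

Currency withdrawal $62 million: notes leave the central bank → +$62M.
Currency withdrawal $873 million: notes leave the central bank → +$873M.
Government account inflow $824 million: no currency enters or leaves circulation → 0.
Net: 62 + 873 + 0 = +$935 million.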